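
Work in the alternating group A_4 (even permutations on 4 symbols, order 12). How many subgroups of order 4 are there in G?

1

|G| = 12 and 4 | 12, so subgroups of order 4 are possible by Lagrange.
The subgroups of order 4 are: {e, (1 2)(3 4), (1 3)(2 4), (1 4)(2 3)}.
So G has 1 subgroup of order 4.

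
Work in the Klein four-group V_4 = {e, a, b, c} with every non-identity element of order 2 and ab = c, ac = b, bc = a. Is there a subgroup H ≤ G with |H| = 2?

Yes

2 | 4. A subgroup of order 2 is {e, a}.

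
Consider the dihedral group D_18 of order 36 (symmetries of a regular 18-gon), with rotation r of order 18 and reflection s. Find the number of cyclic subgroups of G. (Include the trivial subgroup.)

A cyclic subgroup of order d is generated by each of its φ(d) elements of order d, so the cyclic subgroups of order d number (#elements of order d)/φ(d).
Cyclic subgroups by order — order 1: 1; order 2: 19; order 3: 1; order 6: 1; order 9: 1; order 18: 1.
Total: 24.

24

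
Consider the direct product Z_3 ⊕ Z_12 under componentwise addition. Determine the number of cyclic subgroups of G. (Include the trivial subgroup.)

Group the elements of G by the cyclic subgroup they generate; each cyclic subgroup of order d accounts for φ(d) elements.
Cyclic subgroups by order — order 1: 1; order 2: 1; order 3: 4; order 4: 1; order 6: 4; order 12: 4.
Total: 15.

15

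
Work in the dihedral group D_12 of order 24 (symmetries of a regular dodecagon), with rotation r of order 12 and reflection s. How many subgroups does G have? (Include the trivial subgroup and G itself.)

|G| = 24, so by Lagrange every subgroup order divides 24. Divisors: 1, 2, 3, 4, 6, 8, 12, 24.
Subgroups by order — order 1: 1; order 2: 13; order 3: 1; order 4: 7; order 6: 5; order 8: 3; order 12: 3; order 24: 1.
Total: 1 + 13 + 1 + 7 + 5 + 3 + 3 + 1 = 34.

34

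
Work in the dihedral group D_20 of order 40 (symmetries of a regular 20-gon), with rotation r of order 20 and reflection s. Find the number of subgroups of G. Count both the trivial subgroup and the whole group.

|G| = 40, so by Lagrange every subgroup order divides 40. Divisors: 1, 2, 4, 5, 8, 10, 20, 40.
Subgroups by order — order 1: 1; order 2: 21; order 4: 11; order 5: 1; order 8: 5; order 10: 5; order 20: 3; order 40: 1.
Total: 1 + 21 + 11 + 1 + 5 + 5 + 3 + 1 = 48.

48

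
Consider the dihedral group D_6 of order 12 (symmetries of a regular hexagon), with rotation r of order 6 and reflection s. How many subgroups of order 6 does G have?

3

|G| = 12 and 6 | 12, so subgroups of order 6 are possible by Lagrange.
The subgroups of order 6 are: {e, r, r^2, r^3, r^4, r^5}; {e, r^2, r^4, s, r^2s, r^4s}; {e, r^2, r^4, rs, r^3s, r^5s}.
So G has 3 subgroups of order 6.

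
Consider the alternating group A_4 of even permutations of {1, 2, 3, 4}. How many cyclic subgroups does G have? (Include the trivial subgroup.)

Group the elements of G by the cyclic subgroup they generate; each cyclic subgroup of order d accounts for φ(d) elements.
Cyclic subgroups by order — order 1: 1; order 2: 3; order 3: 4.
Total: 8.

8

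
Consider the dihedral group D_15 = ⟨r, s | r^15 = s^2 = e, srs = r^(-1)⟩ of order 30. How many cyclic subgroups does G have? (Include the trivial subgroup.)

Each element a generates a cyclic subgroup ⟨a⟩; distinct elements may generate the same one (a cyclic group of order d has φ(d) generators).
Cyclic subgroups by order — order 1: 1; order 2: 15; order 3: 1; order 5: 1; order 15: 1.
Total: 19.

19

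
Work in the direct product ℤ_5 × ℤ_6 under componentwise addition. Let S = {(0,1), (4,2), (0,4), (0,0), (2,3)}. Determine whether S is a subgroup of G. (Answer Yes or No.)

(2,3) ∈ S but its inverse (3,3) ∉ S, so S is not a subgroup.

No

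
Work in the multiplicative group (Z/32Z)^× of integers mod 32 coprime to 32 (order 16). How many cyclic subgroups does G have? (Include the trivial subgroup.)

8

A cyclic subgroup of order d is generated by each of its φ(d) elements of order d, so the cyclic subgroups of order d number (#elements of order d)/φ(d).
Cyclic subgroups by order — order 1: 1; order 2: 3; order 4: 2; order 8: 2.
Total: 8.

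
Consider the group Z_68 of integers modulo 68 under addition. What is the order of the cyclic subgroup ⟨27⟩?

In Z_68, the order of an element a is n/gcd(a, n).
gcd(27, 68) = 1, so |⟨27⟩| = 68/1 = 68.

68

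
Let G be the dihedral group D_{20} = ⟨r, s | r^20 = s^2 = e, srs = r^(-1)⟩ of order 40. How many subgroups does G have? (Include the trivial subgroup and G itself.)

|G| = 40, so by Lagrange every subgroup order divides 40. Divisors: 1, 2, 4, 5, 8, 10, 20, 40.
Subgroups by order — order 1: 1; order 2: 21; order 4: 11; order 5: 1; order 8: 5; order 10: 5; order 20: 3; order 40: 1.
Total: 1 + 21 + 11 + 1 + 5 + 5 + 3 + 1 = 48.

48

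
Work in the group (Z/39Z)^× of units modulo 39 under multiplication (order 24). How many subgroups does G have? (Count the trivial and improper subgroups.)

16

|G| = 24, so by Lagrange every subgroup order divides 24. Divisors: 1, 2, 3, 4, 6, 8, 12, 24.
Subgroups by order — order 1: 1; order 2: 3; order 3: 1; order 4: 3; order 6: 3; order 8: 1; order 12: 3; order 24: 1.
Total: 1 + 3 + 1 + 3 + 3 + 1 + 3 + 1 = 16.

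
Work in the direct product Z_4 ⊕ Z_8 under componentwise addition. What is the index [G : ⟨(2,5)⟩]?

|⟨(2,5)⟩| = 8 and |G| = 32.
By Lagrange, [G : H] = |G|/|H| = 32/8 = 4.

4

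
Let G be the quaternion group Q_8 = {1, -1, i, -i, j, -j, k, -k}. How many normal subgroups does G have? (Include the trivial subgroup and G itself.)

G has 6 subgroups. Checking conjugation-invariance by order — order 1: 1/1 normal; order 2: 1/1 normal; order 4: 3/3 normal; order 8: 1/1 normal.
Total normal subgroups: 6.

6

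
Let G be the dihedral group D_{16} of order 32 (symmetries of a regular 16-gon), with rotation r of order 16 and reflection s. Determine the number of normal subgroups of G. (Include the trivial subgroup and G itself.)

8

G has 36 subgroups. Checking conjugation-invariance by order — order 1: 1/1 normal; order 2: 1/17 normal; order 4: 1/9 normal; order 8: 1/5 normal; order 16: 3/3 normal; order 32: 1/1 normal.
Total normal subgroups: 8.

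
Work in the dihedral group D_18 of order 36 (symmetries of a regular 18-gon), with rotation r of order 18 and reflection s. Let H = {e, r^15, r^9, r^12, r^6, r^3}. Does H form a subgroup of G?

Yes

|H| = 6 divides |G| = 36, consistent with Lagrange.
H contains the identity, every element's inverse is in H, and H is closed under ·: it is a subgroup.
In fact H = ⟨r^15⟩.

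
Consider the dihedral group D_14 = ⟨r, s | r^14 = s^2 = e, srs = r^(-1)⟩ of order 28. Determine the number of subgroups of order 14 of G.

|G| = 28 and 14 | 28, so subgroups of order 14 are possible by Lagrange.
The subgroups of order 14 are: {e, r, r^2, r^3, r^4, r^5, r^6, r^7, r^8, r^9, r^10, r^11, r^12, r^13}; {e, r^2, r^4, r^6, r^8, r^10, r^12, s, r^2s, r^4s, r^6s, r^8s, r^10s, r^12s}; {e, r^2, r^4, r^6, r^8, r^10, r^12, rs, r^3s, r^5s, r^7s, r^9s, r^11s, r^13s}.
So G has 3 subgroups of order 14.

3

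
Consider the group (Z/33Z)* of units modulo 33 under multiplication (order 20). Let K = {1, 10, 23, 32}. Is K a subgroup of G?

|K| = 4 divides |G| = 20, consistent with Lagrange.
K contains the identity, every element's inverse is in K, and K is closed under ·: it is a subgroup.

Yes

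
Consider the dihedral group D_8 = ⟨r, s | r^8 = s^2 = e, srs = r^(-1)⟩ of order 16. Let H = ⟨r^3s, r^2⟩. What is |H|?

8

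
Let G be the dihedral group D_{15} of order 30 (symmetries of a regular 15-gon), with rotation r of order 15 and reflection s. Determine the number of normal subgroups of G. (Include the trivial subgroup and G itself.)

G has 28 subgroups. Checking conjugation-invariance by order — order 1: 1/1 normal; order 2: 0/15 normal; order 3: 1/1 normal; order 5: 1/1 normal; order 6: 0/5 normal; order 10: 0/3 normal; order 15: 1/1 normal; order 30: 1/1 normal.
Total normal subgroups: 5.

5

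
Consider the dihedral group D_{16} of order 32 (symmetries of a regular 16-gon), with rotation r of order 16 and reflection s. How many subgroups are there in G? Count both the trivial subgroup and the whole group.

36

|G| = 32, so by Lagrange every subgroup order divides 32. Divisors: 1, 2, 4, 8, 16, 32.
Subgroups by order — order 1: 1; order 2: 17; order 4: 9; order 8: 5; order 16: 3; order 32: 1.
Total: 1 + 17 + 9 + 5 + 3 + 1 = 36.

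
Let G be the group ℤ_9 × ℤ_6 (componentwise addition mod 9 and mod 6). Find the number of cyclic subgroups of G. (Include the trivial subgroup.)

A cyclic subgroup of order d is generated by each of its φ(d) elements of order d, so the cyclic subgroups of order d number (#elements of order d)/φ(d).
Cyclic subgroups by order — order 1: 1; order 2: 1; order 3: 4; order 6: 4; order 9: 3; order 18: 3.
Total: 16.

16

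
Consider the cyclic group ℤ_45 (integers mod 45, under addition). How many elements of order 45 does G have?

In a cyclic group of order 45, the number of elements of order d (for d | 45) is φ(d).
φ(45) = 24.

24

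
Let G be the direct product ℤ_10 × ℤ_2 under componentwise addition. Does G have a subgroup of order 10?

Yes

10 | 20. A subgroup of order 10 is {(0,0), (0,1), (2,0), (2,1), (4,0), (4,1), (6,0), (6,1), (8,0), (8,1)}.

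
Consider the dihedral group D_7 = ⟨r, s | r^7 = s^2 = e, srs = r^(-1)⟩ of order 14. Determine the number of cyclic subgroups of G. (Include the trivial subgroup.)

9

A cyclic subgroup of order d is generated by each of its φ(d) elements of order d, so the cyclic subgroups of order d number (#elements of order d)/φ(d).
Cyclic subgroups by order — order 1: 1; order 2: 7; order 7: 1.
Total: 9.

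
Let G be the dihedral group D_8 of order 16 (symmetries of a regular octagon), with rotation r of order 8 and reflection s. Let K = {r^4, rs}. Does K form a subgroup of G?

No

The identity e ∉ K, so K is not a subgroup.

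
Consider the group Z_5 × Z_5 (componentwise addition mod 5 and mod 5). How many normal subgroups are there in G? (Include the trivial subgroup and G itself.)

G is abelian, so every subgroup is normal.
G has 8 subgroups in total, hence 8 normal subgroups.

8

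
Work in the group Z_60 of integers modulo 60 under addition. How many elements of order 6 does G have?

2

In a cyclic group of order 60, the number of elements of order d (for d | 60) is φ(d).
φ(6) = 2.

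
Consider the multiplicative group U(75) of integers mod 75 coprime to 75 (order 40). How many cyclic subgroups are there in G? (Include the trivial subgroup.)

A cyclic subgroup of order d is generated by each of its φ(d) elements of order d, so the cyclic subgroups of order d number (#elements of order d)/φ(d).
Cyclic subgroups by order — order 1: 1; order 2: 3; order 4: 2; order 5: 1; order 10: 3; order 20: 2.
Total: 12.

12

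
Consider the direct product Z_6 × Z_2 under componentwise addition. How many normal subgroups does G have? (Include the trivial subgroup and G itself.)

G is abelian, so every subgroup is normal.
G has 10 subgroups in total, hence 10 normal subgroups.

10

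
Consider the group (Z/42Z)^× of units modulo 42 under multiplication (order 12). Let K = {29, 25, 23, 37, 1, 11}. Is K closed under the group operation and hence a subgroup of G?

|K| = 6 divides |G| = 12, consistent with Lagrange.
K contains the identity, every element's inverse is in K, and K is closed under ·: it is a subgroup.
In fact K = ⟨23⟩.

Yes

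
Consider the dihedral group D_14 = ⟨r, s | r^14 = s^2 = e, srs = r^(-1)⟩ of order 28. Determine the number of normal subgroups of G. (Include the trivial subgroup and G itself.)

7

G has 28 subgroups. Checking conjugation-invariance by order — order 1: 1/1 normal; order 2: 1/15 normal; order 4: 0/7 normal; order 7: 1/1 normal; order 14: 3/3 normal; order 28: 1/1 normal.
Total normal subgroups: 7.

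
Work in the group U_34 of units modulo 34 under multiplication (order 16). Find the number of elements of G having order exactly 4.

2

The elements of order 4 are: 13, 21.
That's 2.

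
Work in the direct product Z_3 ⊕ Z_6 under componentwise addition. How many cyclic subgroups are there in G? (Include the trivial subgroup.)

10

A cyclic subgroup of order d is generated by each of its φ(d) elements of order d, so the cyclic subgroups of order d number (#elements of order d)/φ(d).
Cyclic subgroups by order — order 1: 1; order 2: 1; order 3: 4; order 6: 4.
Total: 10.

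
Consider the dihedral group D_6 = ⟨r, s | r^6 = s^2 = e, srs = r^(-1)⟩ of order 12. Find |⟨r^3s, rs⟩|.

|⟨r^3s⟩| = 2 and |⟨rs⟩| = 2, so |H| is a multiple of lcm(2, 2) = 2 and divides |G| = 12.
Closing under the operation: H = {e, r^2, r^4, rs, r^3s, r^5s}, so |H| = 6.

6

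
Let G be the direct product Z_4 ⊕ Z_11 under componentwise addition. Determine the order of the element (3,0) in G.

4

The order of (3,0) in Z_4 × Z_11 is lcm(ord(3) in Z_4, ord(0) in Z_11).
ord(3) = 4 and ord(0) = 1, so |⟨(3,0)⟩| = lcm(4, 1) = 4.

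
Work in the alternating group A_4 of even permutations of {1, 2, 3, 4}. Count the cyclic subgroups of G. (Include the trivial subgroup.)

8

Group the elements of G by the cyclic subgroup they generate; each cyclic subgroup of order d accounts for φ(d) elements.
Cyclic subgroups by order — order 1: 1; order 2: 3; order 3: 4.
Total: 8.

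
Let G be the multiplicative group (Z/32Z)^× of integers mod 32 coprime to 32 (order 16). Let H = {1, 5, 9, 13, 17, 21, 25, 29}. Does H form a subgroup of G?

|H| = 8 divides |G| = 16, consistent with Lagrange.
H contains the identity, every element's inverse is in H, and H is closed under ·: it is a subgroup.
In fact H = ⟨5⟩.

Yes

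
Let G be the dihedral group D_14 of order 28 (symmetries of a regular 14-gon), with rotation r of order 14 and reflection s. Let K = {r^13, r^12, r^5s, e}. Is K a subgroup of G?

No

r^12 ∈ K but its inverse r^2 ∉ K, so K is not a subgroup.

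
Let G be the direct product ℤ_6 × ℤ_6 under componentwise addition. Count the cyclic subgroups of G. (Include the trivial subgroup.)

20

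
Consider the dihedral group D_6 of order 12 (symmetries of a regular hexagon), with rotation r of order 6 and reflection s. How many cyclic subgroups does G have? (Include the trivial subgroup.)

Each element a generates a cyclic subgroup ⟨a⟩; distinct elements may generate the same one (a cyclic group of order d has φ(d) generators).
Cyclic subgroups by order — order 1: 1; order 2: 7; order 3: 1; order 6: 1.
Total: 10.

10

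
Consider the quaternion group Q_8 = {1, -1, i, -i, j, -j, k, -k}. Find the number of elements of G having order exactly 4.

6

The elements of order 4 are: i, -i, j, -j, k, -k.
That's 6.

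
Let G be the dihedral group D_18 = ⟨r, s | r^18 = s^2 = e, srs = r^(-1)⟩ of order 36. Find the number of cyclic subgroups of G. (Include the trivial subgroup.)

24

A cyclic subgroup of order d is generated by each of its φ(d) elements of order d, so the cyclic subgroups of order d number (#elements of order d)/φ(d).
Cyclic subgroups by order — order 1: 1; order 2: 19; order 3: 1; order 6: 1; order 9: 1; order 18: 1.
Total: 24.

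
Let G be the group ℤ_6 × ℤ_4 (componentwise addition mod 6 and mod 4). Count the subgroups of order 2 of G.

3

|G| = 24 and 2 | 24, so subgroups of order 2 are possible by Lagrange.
The subgroups of order 2 are: {(0,0), (0,2)}; {(0,0), (3,0)}; {(0,0), (3,2)}.
So G has 3 subgroups of order 2.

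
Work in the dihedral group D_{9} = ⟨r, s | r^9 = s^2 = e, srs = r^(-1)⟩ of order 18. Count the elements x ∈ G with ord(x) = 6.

0

No element of G has order 6 (even though 6 | 18).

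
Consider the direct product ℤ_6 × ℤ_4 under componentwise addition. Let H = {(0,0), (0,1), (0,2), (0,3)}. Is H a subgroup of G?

Yes

|H| = 4 divides |G| = 24, consistent with Lagrange.
H contains the identity, every element's inverse is in H, and H is closed under +: it is a subgroup.
In fact H = ⟨(0,1)⟩.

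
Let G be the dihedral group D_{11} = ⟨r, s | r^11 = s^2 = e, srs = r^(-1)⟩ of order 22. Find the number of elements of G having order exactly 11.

Enumerating element orders in G gives 10 elements of order 11.

10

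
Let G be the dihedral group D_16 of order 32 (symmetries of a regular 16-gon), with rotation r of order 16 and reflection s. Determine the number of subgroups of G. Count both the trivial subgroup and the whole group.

|G| = 32, so by Lagrange every subgroup order divides 32. Divisors: 1, 2, 4, 8, 16, 32.
Subgroups by order — order 1: 1; order 2: 17; order 4: 9; order 8: 5; order 16: 3; order 32: 1.
Total: 1 + 17 + 9 + 5 + 3 + 1 = 36.

36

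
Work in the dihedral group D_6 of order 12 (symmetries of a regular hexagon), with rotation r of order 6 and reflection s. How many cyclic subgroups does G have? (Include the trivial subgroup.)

10

Each element a generates a cyclic subgroup ⟨a⟩; distinct elements may generate the same one (a cyclic group of order d has φ(d) generators).
Cyclic subgroups by order — order 1: 1; order 2: 7; order 3: 1; order 6: 1.
Total: 10.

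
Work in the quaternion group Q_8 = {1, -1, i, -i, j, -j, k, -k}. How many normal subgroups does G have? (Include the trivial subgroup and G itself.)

G has 6 subgroups. Checking conjugation-invariance by order — order 1: 1/1 normal; order 2: 1/1 normal; order 4: 3/3 normal; order 8: 1/1 normal.
Total normal subgroups: 6.

6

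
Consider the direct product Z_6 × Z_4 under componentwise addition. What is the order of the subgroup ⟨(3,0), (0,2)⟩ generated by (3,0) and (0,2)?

4

|⟨(3,0)⟩| = 2 and |⟨(0,2)⟩| = 2, so |H| is a multiple of lcm(2, 2) = 2 and divides |G| = 24.
Closing under the operation: H = {(0,0), (0,2), (3,0), (3,2)}, so |H| = 4.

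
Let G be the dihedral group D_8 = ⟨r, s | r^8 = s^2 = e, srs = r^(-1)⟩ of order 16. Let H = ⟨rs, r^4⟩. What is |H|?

4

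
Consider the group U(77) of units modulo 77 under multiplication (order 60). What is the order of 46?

Compute successive powers of 46 mod 77: 46, 37, 8, 60, 65, 64, 18, 58, …; 46^30 ≡ 1 (mod 77).
So |⟨46⟩| = 30.

30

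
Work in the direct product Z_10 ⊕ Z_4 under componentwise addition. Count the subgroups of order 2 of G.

3

|G| = 40 and 2 | 40, so subgroups of order 2 are possible by Lagrange.
The subgroups of order 2 are: {(0,0), (0,2)}; {(0,0), (5,0)}; {(0,0), (5,2)}.
So G has 3 subgroups of order 2.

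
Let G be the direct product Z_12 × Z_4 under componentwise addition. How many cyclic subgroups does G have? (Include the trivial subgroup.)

A cyclic subgroup of order d is generated by each of its φ(d) elements of order d, so the cyclic subgroups of order d number (#elements of order d)/φ(d).
Cyclic subgroups by order — order 1: 1; order 2: 3; order 3: 1; order 4: 6; order 6: 3; order 12: 6.
Total: 20.

20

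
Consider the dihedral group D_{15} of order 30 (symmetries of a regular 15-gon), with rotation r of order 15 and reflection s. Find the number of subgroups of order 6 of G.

5

|G| = 30 and 6 | 30, so subgroups of order 6 are possible by Lagrange.
The subgroups of order 6 are: {e, r^5, r^10, s, r^5s, r^10s}; {e, r^5, r^10, rs, r^6s, r^11s}; {e, r^5, r^10, r^2s, r^7s, r^12s}; {e, r^5, r^10, r^3s, r^8s, r^13s}; … (5 in all).
So G has 5 subgroups of order 6.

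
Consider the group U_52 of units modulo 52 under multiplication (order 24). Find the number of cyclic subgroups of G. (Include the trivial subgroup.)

Group the elements of G by the cyclic subgroup they generate; each cyclic subgroup of order d accounts for φ(d) elements.
Cyclic subgroups by order — order 1: 1; order 2: 3; order 3: 1; order 4: 2; order 6: 3; order 12: 2.
Total: 12.

12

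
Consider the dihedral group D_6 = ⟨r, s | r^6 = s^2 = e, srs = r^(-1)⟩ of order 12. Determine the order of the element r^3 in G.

Computing powers of r^3: the smallest k with (r^3)^k = e is k = 2.

2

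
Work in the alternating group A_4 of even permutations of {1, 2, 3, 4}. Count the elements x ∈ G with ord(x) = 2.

The elements of order 2 are: (1 2)(3 4), (1 3)(2 4), (1 4)(2 3).
That's 3.

3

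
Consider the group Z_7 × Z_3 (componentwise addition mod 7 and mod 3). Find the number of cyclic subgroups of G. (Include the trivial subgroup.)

Group the elements of G by the cyclic subgroup they generate; each cyclic subgroup of order d accounts for φ(d) elements.
Cyclic subgroups by order — order 1: 1; order 3: 1; order 7: 1; order 21: 1.
Total: 4.

4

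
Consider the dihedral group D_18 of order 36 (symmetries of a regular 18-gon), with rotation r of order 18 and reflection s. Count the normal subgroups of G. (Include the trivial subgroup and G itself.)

9

G has 45 subgroups. Checking conjugation-invariance by order — order 1: 1/1 normal; order 2: 1/19 normal; order 3: 1/1 normal; order 4: 0/9 normal; order 6: 1/7 normal; order 9: 1/1 normal; order 12: 0/3 normal; order 18: 3/3 normal; order 36: 1/1 normal.
Total normal subgroups: 9.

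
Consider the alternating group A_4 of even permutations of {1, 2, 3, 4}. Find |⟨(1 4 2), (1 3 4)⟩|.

|⟨(1 4 2)⟩| = 3 and |⟨(1 3 4)⟩| = 3, so |H| is a multiple of lcm(3, 3) = 3 and divides |G| = 12.
Closing {(1 4 2), (1 3 4)} under the group operation gives all of G, so |H| = 12.

12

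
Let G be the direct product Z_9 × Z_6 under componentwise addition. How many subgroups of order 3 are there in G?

4

|G| = 54 and 3 | 54, so subgroups of order 3 are possible by Lagrange.
The subgroups of order 3 are: {(0,0), (0,2), (0,4)}; {(0,0), (3,0), (6,0)}; {(0,0), (3,2), (6,4)}; {(0,0), (3,4), (6,2)}.
So G has 4 subgroups of order 3.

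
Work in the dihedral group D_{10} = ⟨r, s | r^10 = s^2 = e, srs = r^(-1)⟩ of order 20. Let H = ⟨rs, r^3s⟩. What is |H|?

|⟨rs⟩| = 2 and |⟨r^3s⟩| = 2, so |H| is a multiple of lcm(2, 2) = 2 and divides |G| = 20.
Closing under the operation: H = {e, r^2, r^4, r^6, r^8, rs, r^3s, r^5s, r^7s, r^9s}, so |H| = 10.

10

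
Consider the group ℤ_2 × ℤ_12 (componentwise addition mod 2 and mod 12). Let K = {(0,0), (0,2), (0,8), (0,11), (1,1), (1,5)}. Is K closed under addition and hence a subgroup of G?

No

(0,2) ∈ K but its inverse (0,10) ∉ K, so K is not a subgroup.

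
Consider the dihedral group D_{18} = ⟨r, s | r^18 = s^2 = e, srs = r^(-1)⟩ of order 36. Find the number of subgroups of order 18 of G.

|G| = 36 and 18 | 36, so subgroups of order 18 are possible by Lagrange.
The subgroups of order 18 are: {e, r, r^2, r^3, r^4, r^5, r^6, r^7, r^8, r^9, r^10, r^11, r^12, r^13, r^14, r^15, r^16, r^17}; {e, r^2, r^4, r^6, r^8, r^10, r^12, r^14, r^16, s, r^2s, r^4s, r^6s, r^8s, r^10s, r^12s, r^14s, r^16s}; {e, r^2, r^4, r^6, r^8, r^10, r^12, r^14, r^16, rs, r^3s, r^5s, r^7s, r^9s, r^11s, r^13s, r^15s, r^17s}.
So G has 3 subgroups of order 18.

3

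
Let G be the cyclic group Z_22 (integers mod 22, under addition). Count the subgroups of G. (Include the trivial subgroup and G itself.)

4

Subgroups of the cyclic group Z_22 correspond bijectively to divisors of 22.
Divisors of 22: 1, 2, 11, 22.
So Z_22 has 4 subgroups.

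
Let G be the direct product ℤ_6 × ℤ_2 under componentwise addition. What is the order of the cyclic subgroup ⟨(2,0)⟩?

3

The order of (2,0) in Z_6 × Z_2 is lcm(ord(2) in Z_6, ord(0) in Z_2).
ord(2) = 3 and ord(0) = 1, so |⟨(2,0)⟩| = lcm(3, 1) = 3.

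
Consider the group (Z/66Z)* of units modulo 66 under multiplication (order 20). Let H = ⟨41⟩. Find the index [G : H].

2

|⟨41⟩| = 10 and |G| = 20.
By Lagrange, [G : H] = |G|/|H| = 20/10 = 2.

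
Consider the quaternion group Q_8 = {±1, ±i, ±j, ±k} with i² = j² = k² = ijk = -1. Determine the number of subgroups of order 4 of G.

3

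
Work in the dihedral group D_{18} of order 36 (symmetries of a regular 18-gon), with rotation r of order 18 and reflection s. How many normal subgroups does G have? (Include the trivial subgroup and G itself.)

9

G has 45 subgroups. Checking conjugation-invariance by order — order 1: 1/1 normal; order 2: 1/19 normal; order 3: 1/1 normal; order 4: 0/9 normal; order 6: 1/7 normal; order 9: 1/1 normal; order 12: 0/3 normal; order 18: 3/3 normal; order 36: 1/1 normal.
Total normal subgroups: 9.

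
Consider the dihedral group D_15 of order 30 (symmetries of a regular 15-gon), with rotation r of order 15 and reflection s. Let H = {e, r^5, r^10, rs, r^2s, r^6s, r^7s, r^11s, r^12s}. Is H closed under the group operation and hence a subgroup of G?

No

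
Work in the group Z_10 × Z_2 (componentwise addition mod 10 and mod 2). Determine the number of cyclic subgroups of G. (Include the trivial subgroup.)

Each element a generates a cyclic subgroup ⟨a⟩; distinct elements may generate the same one (a cyclic group of order d has φ(d) generators).
Cyclic subgroups by order — order 1: 1; order 2: 3; order 5: 1; order 10: 3.
Total: 8.

8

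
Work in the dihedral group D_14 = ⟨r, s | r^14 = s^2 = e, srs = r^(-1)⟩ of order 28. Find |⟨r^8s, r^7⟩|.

4

|⟨r^8s⟩| = 2 and |⟨r^7⟩| = 2, so |H| is a multiple of lcm(2, 2) = 2 and divides |G| = 28.
Closing under the operation: H = {e, r^7, rs, r^8s}, so |H| = 4.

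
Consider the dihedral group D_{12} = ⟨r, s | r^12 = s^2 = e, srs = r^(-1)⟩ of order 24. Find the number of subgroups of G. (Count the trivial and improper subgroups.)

|G| = 24, so by Lagrange every subgroup order divides 24. Divisors: 1, 2, 3, 4, 6, 8, 12, 24.
Subgroups by order — order 1: 1; order 2: 13; order 3: 1; order 4: 7; order 6: 5; order 8: 3; order 12: 3; order 24: 1.
Total: 1 + 13 + 1 + 7 + 5 + 3 + 3 + 1 = 34.

34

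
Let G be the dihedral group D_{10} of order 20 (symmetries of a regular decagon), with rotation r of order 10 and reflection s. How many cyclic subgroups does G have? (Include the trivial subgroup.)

14

Group the elements of G by the cyclic subgroup they generate; each cyclic subgroup of order d accounts for φ(d) elements.
Cyclic subgroups by order — order 1: 1; order 2: 11; order 5: 1; order 10: 1.
Total: 14.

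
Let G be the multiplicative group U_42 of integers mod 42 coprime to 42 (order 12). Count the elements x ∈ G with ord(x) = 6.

6

The elements of order 6 are: 5, 11, 17, 19, 23, 31.
That's 6.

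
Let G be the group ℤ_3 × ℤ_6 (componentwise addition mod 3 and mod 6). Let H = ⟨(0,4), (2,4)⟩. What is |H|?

9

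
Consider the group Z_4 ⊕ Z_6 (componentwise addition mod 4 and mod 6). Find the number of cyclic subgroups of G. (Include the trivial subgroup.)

Group the elements of G by the cyclic subgroup they generate; each cyclic subgroup of order d accounts for φ(d) elements.
Cyclic subgroups by order — order 1: 1; order 2: 3; order 3: 1; order 4: 2; order 6: 3; order 12: 2.
Total: 12.

12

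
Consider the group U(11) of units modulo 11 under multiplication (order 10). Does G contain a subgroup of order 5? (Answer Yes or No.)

Yes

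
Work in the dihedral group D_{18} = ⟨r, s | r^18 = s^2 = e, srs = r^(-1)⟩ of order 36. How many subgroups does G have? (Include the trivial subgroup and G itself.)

|G| = 36, so by Lagrange every subgroup order divides 36. Divisors: 1, 2, 3, 4, 6, 9, 12, 18, 36.
Subgroups by order — order 1: 1; order 2: 19; order 3: 1; order 4: 9; order 6: 7; order 9: 1; order 12: 3; order 18: 3; order 36: 1.
Total: 1 + 19 + 1 + 9 + 7 + 1 + 3 + 3 + 1 = 45.

45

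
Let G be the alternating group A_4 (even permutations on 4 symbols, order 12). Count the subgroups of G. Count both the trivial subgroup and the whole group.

10

|G| = 12, so by Lagrange every subgroup order divides 12. Divisors: 1, 2, 3, 4, 6, 12.
Subgroups by order — order 1: 1; order 2: 3; order 3: 4; order 4: 1; order 6: 0; order 12: 1.
Total: 1 + 3 + 4 + 1 + 0 + 1 = 10.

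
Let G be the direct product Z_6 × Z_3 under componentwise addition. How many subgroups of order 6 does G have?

4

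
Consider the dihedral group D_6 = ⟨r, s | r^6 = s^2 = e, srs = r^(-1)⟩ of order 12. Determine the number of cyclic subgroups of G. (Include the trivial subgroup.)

10

A cyclic subgroup of order d is generated by each of its φ(d) elements of order d, so the cyclic subgroups of order d number (#elements of order d)/φ(d).
Cyclic subgroups by order — order 1: 1; order 2: 7; order 3: 1; order 6: 1.
Total: 10.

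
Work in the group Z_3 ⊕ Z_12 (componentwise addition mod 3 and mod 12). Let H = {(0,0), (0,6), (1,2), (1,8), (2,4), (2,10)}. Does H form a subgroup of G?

Yes

|H| = 6 divides |G| = 36, consistent with Lagrange.
H contains the identity, every element's inverse is in H, and H is closed under +: it is a subgroup.
In fact H = ⟨(1,2)⟩.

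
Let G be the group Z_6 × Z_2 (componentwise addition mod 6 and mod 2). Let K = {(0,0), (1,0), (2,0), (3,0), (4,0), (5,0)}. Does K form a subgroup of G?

|K| = 6 divides |G| = 12, consistent with Lagrange.
K contains the identity, every element's inverse is in K, and K is closed under +: it is a subgroup.
In fact K = ⟨(5,0)⟩.

Yes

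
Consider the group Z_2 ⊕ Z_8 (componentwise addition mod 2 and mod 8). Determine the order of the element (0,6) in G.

The order of (0,6) in Z_2 × Z_8 is lcm(ord(0) in Z_2, ord(6) in Z_8).
ord(0) = 1 and ord(6) = 4, so |⟨(0,6)⟩| = lcm(1, 4) = 4.

4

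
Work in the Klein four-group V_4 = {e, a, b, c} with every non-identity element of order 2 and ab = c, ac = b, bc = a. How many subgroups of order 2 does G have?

3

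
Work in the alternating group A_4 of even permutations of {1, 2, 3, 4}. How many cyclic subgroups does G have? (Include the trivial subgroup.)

Group the elements of G by the cyclic subgroup they generate; each cyclic subgroup of order d accounts for φ(d) elements.
Cyclic subgroups by order — order 1: 1; order 2: 3; order 3: 4.
Total: 8.

8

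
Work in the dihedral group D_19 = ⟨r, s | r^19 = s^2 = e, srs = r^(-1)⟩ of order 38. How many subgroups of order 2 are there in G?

19

|G| = 38 and 2 | 38, so subgroups of order 2 are possible by Lagrange.
The subgroups of order 2 are: {e, r^10s}; {e, r^11s}; {e, r^12s}; {e, r^13s}; … (19 in all).
So G has 19 subgroups of order 2.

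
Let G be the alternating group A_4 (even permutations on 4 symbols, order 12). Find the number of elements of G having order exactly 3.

8

The elements of order 3 are: (2 3 4), (2 4 3), (1 2 3), (1 2 4), (1 3 2), (1 3 4), (1 4 2), (1 4 3).
That's 8.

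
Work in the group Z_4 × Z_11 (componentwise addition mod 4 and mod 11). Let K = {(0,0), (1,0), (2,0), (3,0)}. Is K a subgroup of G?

|K| = 4 divides |G| = 44, consistent with Lagrange.
K contains the identity, every element's inverse is in K, and K is closed under +: it is a subgroup.
In fact K = ⟨(1,0)⟩.

Yes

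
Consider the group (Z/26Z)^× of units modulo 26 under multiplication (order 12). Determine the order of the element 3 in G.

3

Compute successive powers of 3 mod 26: 3, 9, 1; 3^3 ≡ 1 (mod 26).
So |⟨3⟩| = 3.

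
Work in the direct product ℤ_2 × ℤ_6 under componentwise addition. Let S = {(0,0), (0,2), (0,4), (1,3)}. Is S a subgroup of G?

Closure fails: (0,2) + (1,3) = (1,5) ∉ S. So S is not a subgroup.

No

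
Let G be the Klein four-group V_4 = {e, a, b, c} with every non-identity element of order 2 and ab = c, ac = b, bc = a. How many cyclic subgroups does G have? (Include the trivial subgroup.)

Each element a generates a cyclic subgroup ⟨a⟩; distinct elements may generate the same one (a cyclic group of order d has φ(d) generators).
Cyclic subgroups by order — order 1: 1; order 2: 3.
Total: 4.

4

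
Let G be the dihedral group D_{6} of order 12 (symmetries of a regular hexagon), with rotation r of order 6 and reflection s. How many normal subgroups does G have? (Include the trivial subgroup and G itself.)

7

G has 16 subgroups. Checking conjugation-invariance by order — order 1: 1/1 normal; order 2: 1/7 normal; order 3: 1/1 normal; order 4: 0/3 normal; order 6: 3/3 normal; order 12: 1/1 normal.
Total normal subgroups: 7.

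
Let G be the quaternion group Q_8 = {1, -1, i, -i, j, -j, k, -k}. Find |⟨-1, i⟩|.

|⟨-1⟩| = 2 and |⟨i⟩| = 4, so |H| is a multiple of lcm(2, 4) = 4 and divides |G| = 8.
Closing under the operation: H = {1, -1, i, -i}, so |H| = 4.

4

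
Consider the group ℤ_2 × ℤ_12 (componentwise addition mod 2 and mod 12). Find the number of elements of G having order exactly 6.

6

An element (a,b) has order lcm(ord(a), ord(b)); count pairs with lcm equal to 6.
Enumerating gives 6 such elements.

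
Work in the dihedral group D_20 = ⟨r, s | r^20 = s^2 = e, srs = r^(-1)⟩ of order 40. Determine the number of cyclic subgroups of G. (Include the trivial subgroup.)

Each element a generates a cyclic subgroup ⟨a⟩; distinct elements may generate the same one (a cyclic group of order d has φ(d) generators).
Cyclic subgroups by order — order 1: 1; order 2: 21; order 4: 1; order 5: 1; order 10: 1; order 20: 1.
Total: 26.

26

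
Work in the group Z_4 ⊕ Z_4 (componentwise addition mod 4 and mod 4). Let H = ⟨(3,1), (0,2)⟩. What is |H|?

|⟨(3,1)⟩| = 4 and |⟨(0,2)⟩| = 2, so |H| is a multiple of lcm(4, 2) = 4 and divides |G| = 16.
Closing under the operation: H = {(0,0), (0,2), (1,1), (1,3), (2,0), (2,2), (3,1), (3,3)}, so |H| = 8.

8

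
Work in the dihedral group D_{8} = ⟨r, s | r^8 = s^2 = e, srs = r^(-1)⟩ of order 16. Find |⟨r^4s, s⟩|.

4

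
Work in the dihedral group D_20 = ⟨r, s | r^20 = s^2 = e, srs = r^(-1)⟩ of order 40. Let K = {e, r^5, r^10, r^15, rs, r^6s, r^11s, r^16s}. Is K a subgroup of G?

Yes

|K| = 8 divides |G| = 40, consistent with Lagrange.
K contains the identity, every element's inverse is in K, and K is closed under ·: it is a subgroup.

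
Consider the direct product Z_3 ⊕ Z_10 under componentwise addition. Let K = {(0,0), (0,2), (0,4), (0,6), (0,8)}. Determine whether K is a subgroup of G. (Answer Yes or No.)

Yes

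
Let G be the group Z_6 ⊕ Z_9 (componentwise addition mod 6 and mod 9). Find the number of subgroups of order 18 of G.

4

|G| = 54 and 18 | 54, so subgroups of order 18 are possible by Lagrange.
The subgroups of order 18 are: {(0,0), (0,1), (0,2), (0,3), (0,4), (0,5), (0,6), (0,7), (0,8), (3,0), (3,1), (3,2), (3,3), (3,4), (3,5), (3,6), (3,7), (3,8)}; {(0,0), (0,3), (0,6), (1,0), (1,3), (1,6), (2,0), (2,3), (2,6), (3,0), (3,3), (3,6), (4,0), (4,3), (4,6), (5,0), (5,3), (5,6)}; {(0,0), (0,3), (0,6), (1,1), (1,4), (1,7), (2,2), (2,5), (2,8), (3,0), (3,3), (3,6), (4,1), (4,4), (4,7), (5,2), (5,5), (5,8)}; {(0,0), (0,3), (0,6), (1,2), (1,5), (1,8), (2,1), (2,4), (2,7), (3,0), (3,3), (3,6), (4,2), (4,5), (4,8), (5,1), (5,4), (5,7)}.
So G has 4 subgroups of order 18.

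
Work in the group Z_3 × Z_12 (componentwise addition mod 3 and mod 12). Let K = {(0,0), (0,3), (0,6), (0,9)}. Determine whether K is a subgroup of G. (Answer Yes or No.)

Yes

|K| = 4 divides |G| = 36, consistent with Lagrange.
K contains the identity, every element's inverse is in K, and K is closed under +: it is a subgroup.
In fact K = ⟨(0,3)⟩.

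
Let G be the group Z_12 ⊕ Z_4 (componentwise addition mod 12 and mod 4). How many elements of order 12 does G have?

An element (a,b) has order lcm(ord(a), ord(b)); count pairs with lcm equal to 12.
Enumerating gives 24 such elements.

24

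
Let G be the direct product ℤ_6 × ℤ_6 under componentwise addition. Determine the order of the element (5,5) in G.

6

The order of (5,5) in Z_6 × Z_6 is lcm(ord(5) in Z_6, ord(5) in Z_6).
ord(5) = 6 and ord(5) = 6, so |⟨(5,5)⟩| = lcm(6, 6) = 6.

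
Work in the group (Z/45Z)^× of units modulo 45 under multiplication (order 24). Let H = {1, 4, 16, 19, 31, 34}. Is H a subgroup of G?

Yes

|H| = 6 divides |G| = 24, consistent with Lagrange.
H contains the identity, every element's inverse is in H, and H is closed under ·: it is a subgroup.
In fact H = ⟨34⟩.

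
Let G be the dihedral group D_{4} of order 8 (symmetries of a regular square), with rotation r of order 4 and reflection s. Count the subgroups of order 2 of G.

5

|G| = 8 and 2 | 8, so subgroups of order 2 are possible by Lagrange.
The subgroups of order 2 are: {e, r^2}; {e, r^2s}; {e, r^3s}; {e, rs}; … (5 in all).
So G has 5 subgroups of order 2.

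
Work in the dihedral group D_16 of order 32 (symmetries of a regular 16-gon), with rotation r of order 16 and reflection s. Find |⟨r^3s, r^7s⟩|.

8

|⟨r^3s⟩| = 2 and |⟨r^7s⟩| = 2, so |H| is a multiple of lcm(2, 2) = 2 and divides |G| = 32.
Closing under the operation: H = {e, r^4, r^8, r^12, r^3s, r^7s, r^11s, r^15s}, so |H| = 8.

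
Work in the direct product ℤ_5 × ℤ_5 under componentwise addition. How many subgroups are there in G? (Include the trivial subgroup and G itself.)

|G| = 25, so by Lagrange every subgroup order divides 25. Divisors: 1, 5, 25.
Subgroups by order — order 1: 1; order 5: 6; order 25: 1.
Total: 1 + 6 + 1 = 8.

8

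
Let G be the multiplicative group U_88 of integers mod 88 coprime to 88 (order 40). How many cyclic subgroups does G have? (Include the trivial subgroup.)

16

Group the elements of G by the cyclic subgroup they generate; each cyclic subgroup of order d accounts for φ(d) elements.
Cyclic subgroups by order — order 1: 1; order 2: 7; order 5: 1; order 10: 7.
Total: 16.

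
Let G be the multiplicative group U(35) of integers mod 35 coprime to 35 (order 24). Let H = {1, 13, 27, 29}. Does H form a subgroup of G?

Yes

|H| = 4 divides |G| = 24, consistent with Lagrange.
H contains the identity, every element's inverse is in H, and H is closed under ·: it is a subgroup.
In fact H = ⟨27⟩.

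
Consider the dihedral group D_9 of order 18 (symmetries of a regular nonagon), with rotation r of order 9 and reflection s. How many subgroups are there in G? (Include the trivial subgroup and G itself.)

16

|G| = 18, so by Lagrange every subgroup order divides 18. Divisors: 1, 2, 3, 6, 9, 18.
Subgroups by order — order 1: 1; order 2: 9; order 3: 1; order 6: 3; order 9: 1; order 18: 1.
Total: 1 + 9 + 1 + 3 + 1 + 1 = 16.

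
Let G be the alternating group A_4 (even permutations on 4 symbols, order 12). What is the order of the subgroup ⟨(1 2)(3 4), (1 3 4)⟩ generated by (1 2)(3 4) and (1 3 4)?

12

|⟨(1 2)(3 4)⟩| = 2 and |⟨(1 3 4)⟩| = 3, so |H| is a multiple of lcm(2, 3) = 6 and divides |G| = 12.
Closing {(1 2)(3 4), (1 3 4)} under the group operation gives all of G, so |H| = 12.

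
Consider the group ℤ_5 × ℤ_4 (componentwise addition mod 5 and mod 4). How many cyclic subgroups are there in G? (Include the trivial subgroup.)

6

A cyclic subgroup of order d is generated by each of its φ(d) elements of order d, so the cyclic subgroups of order d number (#elements of order d)/φ(d).
Cyclic subgroups by order — order 1: 1; order 2: 1; order 4: 1; order 5: 1; order 10: 1; order 20: 1.
Total: 6.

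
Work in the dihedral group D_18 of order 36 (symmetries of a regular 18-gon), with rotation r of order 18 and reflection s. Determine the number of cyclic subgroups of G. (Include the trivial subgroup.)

24

Group the elements of G by the cyclic subgroup they generate; each cyclic subgroup of order d accounts for φ(d) elements.
Cyclic subgroups by order — order 1: 1; order 2: 19; order 3: 1; order 6: 1; order 9: 1; order 18: 1.
Total: 24.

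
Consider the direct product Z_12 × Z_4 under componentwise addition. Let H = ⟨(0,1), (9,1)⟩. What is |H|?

16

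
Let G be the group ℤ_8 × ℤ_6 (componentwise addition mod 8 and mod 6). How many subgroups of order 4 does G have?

3

|G| = 48 and 4 | 48, so subgroups of order 4 are possible by Lagrange.
The subgroups of order 4 are: {(0,0), (0,3), (4,0), (4,3)}; {(0,0), (2,0), (4,0), (6,0)}; {(0,0), (2,3), (4,0), (6,3)}.
So G has 3 subgroups of order 4.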